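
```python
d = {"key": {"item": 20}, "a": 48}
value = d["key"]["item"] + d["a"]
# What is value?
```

Answer: 68

Derivation:
Trace (tracking value):
d = {'key': {'item': 20}, 'a': 48}  # -> d = {'key': {'item': 20}, 'a': 48}
value = d['key']['item'] + d['a']  # -> value = 68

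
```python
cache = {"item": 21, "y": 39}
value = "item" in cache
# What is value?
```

Trace (tracking value):
cache = {'item': 21, 'y': 39}  # -> cache = {'item': 21, 'y': 39}
value = 'item' in cache  # -> value = True

Answer: True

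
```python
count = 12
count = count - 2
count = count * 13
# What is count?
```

Answer: 130

Derivation:
Trace (tracking count):
count = 12  # -> count = 12
count = count - 2  # -> count = 10
count = count * 13  # -> count = 130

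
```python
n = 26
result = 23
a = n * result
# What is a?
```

Answer: 598

Derivation:
Trace (tracking a):
n = 26  # -> n = 26
result = 23  # -> result = 23
a = n * result  # -> a = 598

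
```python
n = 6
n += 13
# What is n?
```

Trace (tracking n):
n = 6  # -> n = 6
n += 13  # -> n = 19

Answer: 19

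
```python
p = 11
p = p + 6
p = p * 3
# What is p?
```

Answer: 51

Derivation:
Trace (tracking p):
p = 11  # -> p = 11
p = p + 6  # -> p = 17
p = p * 3  # -> p = 51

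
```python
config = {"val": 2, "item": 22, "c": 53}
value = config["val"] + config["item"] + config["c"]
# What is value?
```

Trace (tracking value):
config = {'val': 2, 'item': 22, 'c': 53}  # -> config = {'val': 2, 'item': 22, 'c': 53}
value = config['val'] + config['item'] + config['c']  # -> value = 77

Answer: 77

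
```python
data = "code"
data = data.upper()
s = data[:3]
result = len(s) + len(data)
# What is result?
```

Trace (tracking result):
data = 'code'  # -> data = 'code'
data = data.upper()  # -> data = 'CODE'
s = data[:3]  # -> s = 'COD'
result = len(s) + len(data)  # -> result = 7

Answer: 7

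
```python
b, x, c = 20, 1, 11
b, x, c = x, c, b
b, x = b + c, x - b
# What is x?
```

Trace (tracking x):
b, x, c = (20, 1, 11)  # -> b = 20, x = 1, c = 11
b, x, c = (x, c, b)  # -> b = 1, x = 11, c = 20
b, x = (b + c, x - b)  # -> b = 21, x = 10

Answer: 10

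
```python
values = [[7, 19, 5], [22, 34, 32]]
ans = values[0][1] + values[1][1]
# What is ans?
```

Trace (tracking ans):
values = [[7, 19, 5], [22, 34, 32]]  # -> values = [[7, 19, 5], [22, 34, 32]]
ans = values[0][1] + values[1][1]  # -> ans = 53

Answer: 53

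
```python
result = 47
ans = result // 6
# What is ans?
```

Trace (tracking ans):
result = 47  # -> result = 47
ans = result // 6  # -> ans = 7

Answer: 7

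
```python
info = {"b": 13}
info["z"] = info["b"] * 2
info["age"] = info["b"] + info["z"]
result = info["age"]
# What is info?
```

Answer: {'b': 13, 'z': 26, 'age': 39}

Derivation:
Trace (tracking info):
info = {'b': 13}  # -> info = {'b': 13}
info['z'] = info['b'] * 2  # -> info = {'b': 13, 'z': 26}
info['age'] = info['b'] + info['z']  # -> info = {'b': 13, 'z': 26, 'age': 39}
result = info['age']  # -> result = 39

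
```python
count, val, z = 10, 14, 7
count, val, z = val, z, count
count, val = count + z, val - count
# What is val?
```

Trace (tracking val):
count, val, z = (10, 14, 7)  # -> count = 10, val = 14, z = 7
count, val, z = (val, z, count)  # -> count = 14, val = 7, z = 10
count, val = (count + z, val - count)  # -> count = 24, val = -7

Answer: -7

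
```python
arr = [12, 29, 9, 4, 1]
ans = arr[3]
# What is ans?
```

Answer: 4

Derivation:
Trace (tracking ans):
arr = [12, 29, 9, 4, 1]  # -> arr = [12, 29, 9, 4, 1]
ans = arr[3]  # -> ans = 4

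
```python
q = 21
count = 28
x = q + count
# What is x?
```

Answer: 49

Derivation:
Trace (tracking x):
q = 21  # -> q = 21
count = 28  # -> count = 28
x = q + count  # -> x = 49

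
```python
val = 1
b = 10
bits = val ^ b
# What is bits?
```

Trace (tracking bits):
val = 1  # -> val = 1
b = 10  # -> b = 10
bits = val ^ b  # -> bits = 11

Answer: 11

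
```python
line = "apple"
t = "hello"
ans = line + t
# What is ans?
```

Trace (tracking ans):
line = 'apple'  # -> line = 'apple'
t = 'hello'  # -> t = 'hello'
ans = line + t  # -> ans = 'applehello'

Answer: 'applehello'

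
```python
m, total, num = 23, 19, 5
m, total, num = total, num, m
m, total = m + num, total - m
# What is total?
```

Answer: -14

Derivation:
Trace (tracking total):
m, total, num = (23, 19, 5)  # -> m = 23, total = 19, num = 5
m, total, num = (total, num, m)  # -> m = 19, total = 5, num = 23
m, total = (m + num, total - m)  # -> m = 42, total = -14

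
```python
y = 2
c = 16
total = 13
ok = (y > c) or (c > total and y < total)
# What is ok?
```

Trace (tracking ok):
y = 2  # -> y = 2
c = 16  # -> c = 16
total = 13  # -> total = 13
ok = y > c or (c > total and y < total)  # -> ok = True

Answer: True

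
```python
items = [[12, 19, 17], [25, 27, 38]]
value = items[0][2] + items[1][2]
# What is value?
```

Trace (tracking value):
items = [[12, 19, 17], [25, 27, 38]]  # -> items = [[12, 19, 17], [25, 27, 38]]
value = items[0][2] + items[1][2]  # -> value = 55

Answer: 55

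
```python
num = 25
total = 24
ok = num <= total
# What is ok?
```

Answer: False

Derivation:
Trace (tracking ok):
num = 25  # -> num = 25
total = 24  # -> total = 24
ok = num <= total  # -> ok = False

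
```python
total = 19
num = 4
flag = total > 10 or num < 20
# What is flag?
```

Trace (tracking flag):
total = 19  # -> total = 19
num = 4  # -> num = 4
flag = total > 10 or num < 20  # -> flag = True

Answer: True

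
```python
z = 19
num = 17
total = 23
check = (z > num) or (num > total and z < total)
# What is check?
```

Trace (tracking check):
z = 19  # -> z = 19
num = 17  # -> num = 17
total = 23  # -> total = 23
check = z > num or (num > total and z < total)  # -> check = True

Answer: True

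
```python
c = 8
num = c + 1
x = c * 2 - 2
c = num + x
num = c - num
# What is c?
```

Trace (tracking c):
c = 8  # -> c = 8
num = c + 1  # -> num = 9
x = c * 2 - 2  # -> x = 14
c = num + x  # -> c = 23
num = c - num  # -> num = 14

Answer: 23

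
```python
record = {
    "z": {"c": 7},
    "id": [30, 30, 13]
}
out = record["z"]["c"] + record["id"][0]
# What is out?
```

Answer: 37

Derivation:
Trace (tracking out):
record = {'z': {'c': 7}, 'id': [30, 30, 13]}  # -> record = {'z': {'c': 7}, 'id': [30, 30, 13]}
out = record['z']['c'] + record['id'][0]  # -> out = 37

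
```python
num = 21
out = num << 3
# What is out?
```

Answer: 168

Derivation:
Trace (tracking out):
num = 21  # -> num = 21
out = num << 3  # -> out = 168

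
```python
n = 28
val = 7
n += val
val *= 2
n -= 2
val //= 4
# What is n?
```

Answer: 33

Derivation:
Trace (tracking n):
n = 28  # -> n = 28
val = 7  # -> val = 7
n += val  # -> n = 35
val *= 2  # -> val = 14
n -= 2  # -> n = 33
val //= 4  # -> val = 3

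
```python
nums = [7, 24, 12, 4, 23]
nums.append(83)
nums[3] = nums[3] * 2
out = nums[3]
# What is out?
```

Answer: 8

Derivation:
Trace (tracking out):
nums = [7, 24, 12, 4, 23]  # -> nums = [7, 24, 12, 4, 23]
nums.append(83)  # -> nums = [7, 24, 12, 4, 23, 83]
nums[3] = nums[3] * 2  # -> nums = [7, 24, 12, 8, 23, 83]
out = nums[3]  # -> out = 8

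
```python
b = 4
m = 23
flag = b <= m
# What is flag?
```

Answer: True

Derivation:
Trace (tracking flag):
b = 4  # -> b = 4
m = 23  # -> m = 23
flag = b <= m  # -> flag = True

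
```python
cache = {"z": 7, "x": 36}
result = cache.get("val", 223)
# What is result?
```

Answer: 223

Derivation:
Trace (tracking result):
cache = {'z': 7, 'x': 36}  # -> cache = {'z': 7, 'x': 36}
result = cache.get('val', 223)  # -> result = 223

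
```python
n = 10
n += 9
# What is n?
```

Trace (tracking n):
n = 10  # -> n = 10
n += 9  # -> n = 19

Answer: 19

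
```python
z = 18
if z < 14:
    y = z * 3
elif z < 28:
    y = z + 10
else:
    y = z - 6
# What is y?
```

Answer: 28

Derivation:
Trace (tracking y):
z = 18  # -> z = 18
if z < 14:  # condition is False
elif z < 28:  # condition is True
    y = z + 10  # -> y = 28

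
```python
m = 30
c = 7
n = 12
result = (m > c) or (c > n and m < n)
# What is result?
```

Trace (tracking result):
m = 30  # -> m = 30
c = 7  # -> c = 7
n = 12  # -> n = 12
result = m > c or (c > n and m < n)  # -> result = True

Answer: True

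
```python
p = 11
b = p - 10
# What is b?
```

Answer: 1

Derivation:
Trace (tracking b):
p = 11  # -> p = 11
b = p - 10  # -> b = 1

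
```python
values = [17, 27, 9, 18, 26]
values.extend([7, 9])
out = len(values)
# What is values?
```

Trace (tracking values):
values = [17, 27, 9, 18, 26]  # -> values = [17, 27, 9, 18, 26]
values.extend([7, 9])  # -> values = [17, 27, 9, 18, 26, 7, 9]
out = len(values)  # -> out = 7

Answer: [17, 27, 9, 18, 26, 7, 9]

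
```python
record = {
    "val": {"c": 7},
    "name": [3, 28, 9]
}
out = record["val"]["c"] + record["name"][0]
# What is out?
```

Answer: 10

Derivation:
Trace (tracking out):
record = {'val': {'c': 7}, 'name': [3, 28, 9]}  # -> record = {'val': {'c': 7}, 'name': [3, 28, 9]}
out = record['val']['c'] + record['name'][0]  # -> out = 10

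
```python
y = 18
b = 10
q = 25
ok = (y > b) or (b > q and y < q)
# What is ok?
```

Answer: True

Derivation:
Trace (tracking ok):
y = 18  # -> y = 18
b = 10  # -> b = 10
q = 25  # -> q = 25
ok = y > b or (b > q and y < q)  # -> ok = True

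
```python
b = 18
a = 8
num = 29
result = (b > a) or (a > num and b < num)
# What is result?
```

Answer: True

Derivation:
Trace (tracking result):
b = 18  # -> b = 18
a = 8  # -> a = 8
num = 29  # -> num = 29
result = b > a or (a > num and b < num)  # -> result = True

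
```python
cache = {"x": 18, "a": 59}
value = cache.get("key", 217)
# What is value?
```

Answer: 217

Derivation:
Trace (tracking value):
cache = {'x': 18, 'a': 59}  # -> cache = {'x': 18, 'a': 59}
value = cache.get('key', 217)  # -> value = 217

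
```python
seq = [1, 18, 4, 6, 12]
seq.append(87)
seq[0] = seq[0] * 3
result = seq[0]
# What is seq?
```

Trace (tracking seq):
seq = [1, 18, 4, 6, 12]  # -> seq = [1, 18, 4, 6, 12]
seq.append(87)  # -> seq = [1, 18, 4, 6, 12, 87]
seq[0] = seq[0] * 3  # -> seq = [3, 18, 4, 6, 12, 87]
result = seq[0]  # -> result = 3

Answer: [3, 18, 4, 6, 12, 87]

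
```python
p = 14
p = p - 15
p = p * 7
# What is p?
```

Trace (tracking p):
p = 14  # -> p = 14
p = p - 15  # -> p = -1
p = p * 7  # -> p = -7

Answer: -7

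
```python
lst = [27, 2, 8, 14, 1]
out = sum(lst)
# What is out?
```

Answer: 52

Derivation:
Trace (tracking out):
lst = [27, 2, 8, 14, 1]  # -> lst = [27, 2, 8, 14, 1]
out = sum(lst)  # -> out = 52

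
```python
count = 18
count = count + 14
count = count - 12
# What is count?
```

Answer: 20

Derivation:
Trace (tracking count):
count = 18  # -> count = 18
count = count + 14  # -> count = 32
count = count - 12  # -> count = 20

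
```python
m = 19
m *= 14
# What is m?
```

Trace (tracking m):
m = 19  # -> m = 19
m *= 14  # -> m = 266

Answer: 266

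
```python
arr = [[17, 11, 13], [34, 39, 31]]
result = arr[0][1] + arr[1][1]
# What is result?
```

Trace (tracking result):
arr = [[17, 11, 13], [34, 39, 31]]  # -> arr = [[17, 11, 13], [34, 39, 31]]
result = arr[0][1] + arr[1][1]  # -> result = 50

Answer: 50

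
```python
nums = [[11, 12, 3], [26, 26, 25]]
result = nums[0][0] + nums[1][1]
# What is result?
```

Trace (tracking result):
nums = [[11, 12, 3], [26, 26, 25]]  # -> nums = [[11, 12, 3], [26, 26, 25]]
result = nums[0][0] + nums[1][1]  # -> result = 37

Answer: 37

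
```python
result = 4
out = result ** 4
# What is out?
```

Trace (tracking out):
result = 4  # -> result = 4
out = result ** 4  # -> out = 256

Answer: 256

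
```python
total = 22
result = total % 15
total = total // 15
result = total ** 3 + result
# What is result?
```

Answer: 8

Derivation:
Trace (tracking result):
total = 22  # -> total = 22
result = total % 15  # -> result = 7
total = total // 15  # -> total = 1
result = total ** 3 + result  # -> result = 8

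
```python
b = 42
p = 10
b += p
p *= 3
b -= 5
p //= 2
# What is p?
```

Trace (tracking p):
b = 42  # -> b = 42
p = 10  # -> p = 10
b += p  # -> b = 52
p *= 3  # -> p = 30
b -= 5  # -> b = 47
p //= 2  # -> p = 15

Answer: 15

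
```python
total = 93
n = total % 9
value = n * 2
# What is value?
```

Trace (tracking value):
total = 93  # -> total = 93
n = total % 9  # -> n = 3
value = n * 2  # -> value = 6

Answer: 6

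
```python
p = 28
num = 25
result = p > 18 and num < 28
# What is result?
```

Answer: True

Derivation:
Trace (tracking result):
p = 28  # -> p = 28
num = 25  # -> num = 25
result = p > 18 and num < 28  # -> result = True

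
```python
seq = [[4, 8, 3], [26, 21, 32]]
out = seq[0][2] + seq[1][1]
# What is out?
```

Trace (tracking out):
seq = [[4, 8, 3], [26, 21, 32]]  # -> seq = [[4, 8, 3], [26, 21, 32]]
out = seq[0][2] + seq[1][1]  # -> out = 24

Answer: 24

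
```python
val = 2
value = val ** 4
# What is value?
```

Trace (tracking value):
val = 2  # -> val = 2
value = val ** 4  # -> value = 16

Answer: 16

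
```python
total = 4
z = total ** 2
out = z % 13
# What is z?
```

Answer: 16

Derivation:
Trace (tracking z):
total = 4  # -> total = 4
z = total ** 2  # -> z = 16
out = z % 13  # -> out = 3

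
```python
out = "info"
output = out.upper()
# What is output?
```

Trace (tracking output):
out = 'info'  # -> out = 'info'
output = out.upper()  # -> output = 'INFO'

Answer: 'INFO'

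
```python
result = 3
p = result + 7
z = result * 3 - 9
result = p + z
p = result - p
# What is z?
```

Trace (tracking z):
result = 3  # -> result = 3
p = result + 7  # -> p = 10
z = result * 3 - 9  # -> z = 0
result = p + z  # -> result = 10
p = result - p  # -> p = 0

Answer: 0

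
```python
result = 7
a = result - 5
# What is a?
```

Answer: 2

Derivation:
Trace (tracking a):
result = 7  # -> result = 7
a = result - 5  # -> a = 2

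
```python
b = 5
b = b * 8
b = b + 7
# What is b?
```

Trace (tracking b):
b = 5  # -> b = 5
b = b * 8  # -> b = 40
b = b + 7  # -> b = 47

Answer: 47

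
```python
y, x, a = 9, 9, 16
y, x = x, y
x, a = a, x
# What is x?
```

Answer: 16

Derivation:
Trace (tracking x):
y, x, a = (9, 9, 16)  # -> y = 9, x = 9, a = 16
y, x = (x, y)  # -> y = 9, x = 9
x, a = (a, x)  # -> x = 16, a = 9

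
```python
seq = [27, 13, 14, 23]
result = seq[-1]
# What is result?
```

Answer: 23

Derivation:
Trace (tracking result):
seq = [27, 13, 14, 23]  # -> seq = [27, 13, 14, 23]
result = seq[-1]  # -> result = 23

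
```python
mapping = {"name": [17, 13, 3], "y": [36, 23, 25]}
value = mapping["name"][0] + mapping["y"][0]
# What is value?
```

Answer: 53

Derivation:
Trace (tracking value):
mapping = {'name': [17, 13, 3], 'y': [36, 23, 25]}  # -> mapping = {'name': [17, 13, 3], 'y': [36, 23, 25]}
value = mapping['name'][0] + mapping['y'][0]  # -> value = 53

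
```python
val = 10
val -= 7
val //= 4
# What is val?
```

Answer: 0

Derivation:
Trace (tracking val):
val = 10  # -> val = 10
val -= 7  # -> val = 3
val //= 4  # -> val = 0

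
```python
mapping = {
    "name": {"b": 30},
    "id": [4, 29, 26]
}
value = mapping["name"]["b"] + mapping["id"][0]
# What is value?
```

Answer: 34

Derivation:
Trace (tracking value):
mapping = {'name': {'b': 30}, 'id': [4, 29, 26]}  # -> mapping = {'name': {'b': 30}, 'id': [4, 29, 26]}
value = mapping['name']['b'] + mapping['id'][0]  # -> value = 34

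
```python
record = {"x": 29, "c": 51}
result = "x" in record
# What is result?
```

Trace (tracking result):
record = {'x': 29, 'c': 51}  # -> record = {'x': 29, 'c': 51}
result = 'x' in record  # -> result = True

Answer: True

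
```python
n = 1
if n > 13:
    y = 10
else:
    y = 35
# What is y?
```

Trace (tracking y):
n = 1  # -> n = 1
if n > 13:  # condition is False
else:
    y = 35  # -> y = 35

Answer: 35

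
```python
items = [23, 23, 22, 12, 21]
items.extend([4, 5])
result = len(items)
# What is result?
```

Answer: 7

Derivation:
Trace (tracking result):
items = [23, 23, 22, 12, 21]  # -> items = [23, 23, 22, 12, 21]
items.extend([4, 5])  # -> items = [23, 23, 22, 12, 21, 4, 5]
result = len(items)  # -> result = 7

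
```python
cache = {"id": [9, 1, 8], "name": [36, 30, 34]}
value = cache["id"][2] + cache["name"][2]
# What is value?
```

Trace (tracking value):
cache = {'id': [9, 1, 8], 'name': [36, 30, 34]}  # -> cache = {'id': [9, 1, 8], 'name': [36, 30, 34]}
value = cache['id'][2] + cache['name'][2]  # -> value = 42

Answer: 42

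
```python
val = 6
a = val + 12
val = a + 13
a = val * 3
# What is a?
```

Trace (tracking a):
val = 6  # -> val = 6
a = val + 12  # -> a = 18
val = a + 13  # -> val = 31
a = val * 3  # -> a = 93

Answer: 93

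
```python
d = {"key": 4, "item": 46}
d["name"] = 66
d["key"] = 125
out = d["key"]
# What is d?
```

Trace (tracking d):
d = {'key': 4, 'item': 46}  # -> d = {'key': 4, 'item': 46}
d['name'] = 66  # -> d = {'key': 4, 'item': 46, 'name': 66}
d['key'] = 125  # -> d = {'key': 125, 'item': 46, 'name': 66}
out = d['key']  # -> out = 125

Answer: {'key': 125, 'item': 46, 'name': 66}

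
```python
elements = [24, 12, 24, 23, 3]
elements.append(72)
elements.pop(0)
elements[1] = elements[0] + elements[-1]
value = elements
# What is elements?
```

Trace (tracking elements):
elements = [24, 12, 24, 23, 3]  # -> elements = [24, 12, 24, 23, 3]
elements.append(72)  # -> elements = [24, 12, 24, 23, 3, 72]
elements.pop(0)  # -> elements = [12, 24, 23, 3, 72]
elements[1] = elements[0] + elements[-1]  # -> elements = [12, 84, 23, 3, 72]
value = elements  # -> value = [12, 84, 23, 3, 72]

Answer: [12, 84, 23, 3, 72]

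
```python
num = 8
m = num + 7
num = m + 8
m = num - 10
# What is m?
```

Trace (tracking m):
num = 8  # -> num = 8
m = num + 7  # -> m = 15
num = m + 8  # -> num = 23
m = num - 10  # -> m = 13

Answer: 13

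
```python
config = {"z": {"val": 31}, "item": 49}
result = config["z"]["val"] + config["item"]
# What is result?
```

Trace (tracking result):
config = {'z': {'val': 31}, 'item': 49}  # -> config = {'z': {'val': 31}, 'item': 49}
result = config['z']['val'] + config['item']  # -> result = 80

Answer: 80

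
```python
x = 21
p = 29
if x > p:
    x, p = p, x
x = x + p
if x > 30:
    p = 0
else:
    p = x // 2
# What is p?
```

Trace (tracking p):
x = 21  # -> x = 21
p = 29  # -> p = 29
if x > p:  # condition is False
x = x + p  # -> x = 50
if x > 30:  # condition is True
    p = 0  # -> p = 0

Answer: 0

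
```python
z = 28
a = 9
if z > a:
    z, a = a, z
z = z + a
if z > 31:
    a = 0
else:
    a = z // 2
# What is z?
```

Answer: 37

Derivation:
Trace (tracking z):
z = 28  # -> z = 28
a = 9  # -> a = 9
if z > a:  # condition is True
    z, a = (a, z)  # -> z = 9, a = 28
z = z + a  # -> z = 37
if z > 31:  # condition is True
    a = 0  # -> a = 0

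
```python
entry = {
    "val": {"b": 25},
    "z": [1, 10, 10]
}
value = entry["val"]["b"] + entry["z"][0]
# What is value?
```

Answer: 26

Derivation:
Trace (tracking value):
entry = {'val': {'b': 25}, 'z': [1, 10, 10]}  # -> entry = {'val': {'b': 25}, 'z': [1, 10, 10]}
value = entry['val']['b'] + entry['z'][0]  # -> value = 26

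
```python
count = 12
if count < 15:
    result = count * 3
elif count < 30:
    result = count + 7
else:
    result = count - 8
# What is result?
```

Trace (tracking result):
count = 12  # -> count = 12
if count < 15:  # condition is True
    result = count * 3  # -> result = 36

Answer: 36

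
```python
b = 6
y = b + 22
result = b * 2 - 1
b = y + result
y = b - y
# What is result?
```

Answer: 11

Derivation:
Trace (tracking result):
b = 6  # -> b = 6
y = b + 22  # -> y = 28
result = b * 2 - 1  # -> result = 11
b = y + result  # -> b = 39
y = b - y  # -> y = 11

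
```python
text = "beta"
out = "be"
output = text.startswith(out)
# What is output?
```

Answer: True

Derivation:
Trace (tracking output):
text = 'beta'  # -> text = 'beta'
out = 'be'  # -> out = 'be'
output = text.startswith(out)  # -> output = True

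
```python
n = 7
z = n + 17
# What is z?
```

Answer: 24

Derivation:
Trace (tracking z):
n = 7  # -> n = 7
z = n + 17  # -> z = 24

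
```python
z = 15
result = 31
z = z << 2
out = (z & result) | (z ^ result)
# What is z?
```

Answer: 60

Derivation:
Trace (tracking z):
z = 15  # -> z = 15
result = 31  # -> result = 31
z = z << 2  # -> z = 60
out = z & result | z ^ result  # -> out = 63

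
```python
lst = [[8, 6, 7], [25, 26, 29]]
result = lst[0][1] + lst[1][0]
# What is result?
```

Answer: 31

Derivation:
Trace (tracking result):
lst = [[8, 6, 7], [25, 26, 29]]  # -> lst = [[8, 6, 7], [25, 26, 29]]
result = lst[0][1] + lst[1][0]  # -> result = 31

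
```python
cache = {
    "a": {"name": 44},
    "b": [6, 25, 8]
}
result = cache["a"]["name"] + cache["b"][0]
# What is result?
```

Trace (tracking result):
cache = {'a': {'name': 44}, 'b': [6, 25, 8]}  # -> cache = {'a': {'name': 44}, 'b': [6, 25, 8]}
result = cache['a']['name'] + cache['b'][0]  # -> result = 50

Answer: 50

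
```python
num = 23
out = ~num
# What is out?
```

Trace (tracking out):
num = 23  # -> num = 23
out = ~num  # -> out = -24

Answer: -24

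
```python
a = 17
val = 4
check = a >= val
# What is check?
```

Trace (tracking check):
a = 17  # -> a = 17
val = 4  # -> val = 4
check = a >= val  # -> check = True

Answer: True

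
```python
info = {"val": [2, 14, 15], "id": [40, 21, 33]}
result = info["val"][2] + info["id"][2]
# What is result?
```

Trace (tracking result):
info = {'val': [2, 14, 15], 'id': [40, 21, 33]}  # -> info = {'val': [2, 14, 15], 'id': [40, 21, 33]}
result = info['val'][2] + info['id'][2]  # -> result = 48

Answer: 48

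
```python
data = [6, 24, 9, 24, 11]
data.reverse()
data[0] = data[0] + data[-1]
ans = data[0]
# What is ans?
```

Answer: 17

Derivation:
Trace (tracking ans):
data = [6, 24, 9, 24, 11]  # -> data = [6, 24, 9, 24, 11]
data.reverse()  # -> data = [11, 24, 9, 24, 6]
data[0] = data[0] + data[-1]  # -> data = [17, 24, 9, 24, 6]
ans = data[0]  # -> ans = 17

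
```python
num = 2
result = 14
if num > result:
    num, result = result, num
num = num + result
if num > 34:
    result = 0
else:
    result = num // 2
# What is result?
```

Answer: 8

Derivation:
Trace (tracking result):
num = 2  # -> num = 2
result = 14  # -> result = 14
if num > result:  # condition is False
num = num + result  # -> num = 16
if num > 34:  # condition is False
else:
    result = num // 2  # -> result = 8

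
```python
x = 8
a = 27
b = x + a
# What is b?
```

Answer: 35

Derivation:
Trace (tracking b):
x = 8  # -> x = 8
a = 27  # -> a = 27
b = x + a  # -> b = 35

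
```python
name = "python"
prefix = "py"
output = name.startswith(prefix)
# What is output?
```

Answer: True

Derivation:
Trace (tracking output):
name = 'python'  # -> name = 'python'
prefix = 'py'  # -> prefix = 'py'
output = name.startswith(prefix)  # -> output = True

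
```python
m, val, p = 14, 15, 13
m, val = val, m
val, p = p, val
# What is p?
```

Answer: 14

Derivation:
Trace (tracking p):
m, val, p = (14, 15, 13)  # -> m = 14, val = 15, p = 13
m, val = (val, m)  # -> m = 15, val = 14
val, p = (p, val)  # -> val = 13, p = 14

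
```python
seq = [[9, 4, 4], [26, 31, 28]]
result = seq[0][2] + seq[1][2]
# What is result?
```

Answer: 32

Derivation:
Trace (tracking result):
seq = [[9, 4, 4], [26, 31, 28]]  # -> seq = [[9, 4, 4], [26, 31, 28]]
result = seq[0][2] + seq[1][2]  # -> result = 32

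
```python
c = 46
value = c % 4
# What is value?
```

Answer: 2

Derivation:
Trace (tracking value):
c = 46  # -> c = 46
value = c % 4  # -> value = 2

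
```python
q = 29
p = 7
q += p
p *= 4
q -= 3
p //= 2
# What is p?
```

Trace (tracking p):
q = 29  # -> q = 29
p = 7  # -> p = 7
q += p  # -> q = 36
p *= 4  # -> p = 28
q -= 3  # -> q = 33
p //= 2  # -> p = 14

Answer: 14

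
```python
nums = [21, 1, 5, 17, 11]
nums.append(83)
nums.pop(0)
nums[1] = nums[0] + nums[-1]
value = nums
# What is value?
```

Trace (tracking value):
nums = [21, 1, 5, 17, 11]  # -> nums = [21, 1, 5, 17, 11]
nums.append(83)  # -> nums = [21, 1, 5, 17, 11, 83]
nums.pop(0)  # -> nums = [1, 5, 17, 11, 83]
nums[1] = nums[0] + nums[-1]  # -> nums = [1, 84, 17, 11, 83]
value = nums  # -> value = [1, 84, 17, 11, 83]

Answer: [1, 84, 17, 11, 83]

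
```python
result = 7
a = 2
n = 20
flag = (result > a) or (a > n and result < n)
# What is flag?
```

Answer: True

Derivation:
Trace (tracking flag):
result = 7  # -> result = 7
a = 2  # -> a = 2
n = 20  # -> n = 20
flag = result > a or (a > n and result < n)  # -> flag = True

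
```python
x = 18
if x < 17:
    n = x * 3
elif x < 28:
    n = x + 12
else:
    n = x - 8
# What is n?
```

Trace (tracking n):
x = 18  # -> x = 18
if x < 17:  # condition is False
elif x < 28:  # condition is True
    n = x + 12  # -> n = 30

Answer: 30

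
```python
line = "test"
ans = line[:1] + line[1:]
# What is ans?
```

Answer: 'test'

Derivation:
Trace (tracking ans):
line = 'test'  # -> line = 'test'
ans = line[:1] + line[1:]  # -> ans = 'test'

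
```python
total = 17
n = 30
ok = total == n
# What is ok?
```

Trace (tracking ok):
total = 17  # -> total = 17
n = 30  # -> n = 30
ok = total == n  # -> ok = False

Answer: False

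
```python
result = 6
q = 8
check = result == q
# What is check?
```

Answer: False

Derivation:
Trace (tracking check):
result = 6  # -> result = 6
q = 8  # -> q = 8
check = result == q  # -> check = False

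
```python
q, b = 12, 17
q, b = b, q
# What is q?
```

Trace (tracking q):
q, b = (12, 17)  # -> q = 12, b = 17
q, b = (b, q)  # -> q = 17, b = 12

Answer: 17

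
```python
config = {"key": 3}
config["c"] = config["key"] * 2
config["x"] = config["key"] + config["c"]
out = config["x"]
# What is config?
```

Answer: {'key': 3, 'c': 6, 'x': 9}

Derivation:
Trace (tracking config):
config = {'key': 3}  # -> config = {'key': 3}
config['c'] = config['key'] * 2  # -> config = {'key': 3, 'c': 6}
config['x'] = config['key'] + config['c']  # -> config = {'key': 3, 'c': 6, 'x': 9}
out = config['x']  # -> out = 9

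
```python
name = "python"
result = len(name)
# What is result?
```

Answer: 6

Derivation:
Trace (tracking result):
name = 'python'  # -> name = 'python'
result = len(name)  # -> result = 6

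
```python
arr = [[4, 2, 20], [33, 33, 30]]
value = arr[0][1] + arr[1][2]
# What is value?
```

Answer: 32

Derivation:
Trace (tracking value):
arr = [[4, 2, 20], [33, 33, 30]]  # -> arr = [[4, 2, 20], [33, 33, 30]]
value = arr[0][1] + arr[1][2]  # -> value = 32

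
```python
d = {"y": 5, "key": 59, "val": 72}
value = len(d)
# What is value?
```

Answer: 3

Derivation:
Trace (tracking value):
d = {'y': 5, 'key': 59, 'val': 72}  # -> d = {'y': 5, 'key': 59, 'val': 72}
value = len(d)  # -> value = 3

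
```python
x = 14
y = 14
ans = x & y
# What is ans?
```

Answer: 14

Derivation:
Trace (tracking ans):
x = 14  # -> x = 14
y = 14  # -> y = 14
ans = x & y  # -> ans = 14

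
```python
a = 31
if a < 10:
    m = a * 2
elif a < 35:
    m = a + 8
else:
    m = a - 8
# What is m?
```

Trace (tracking m):
a = 31  # -> a = 31
if a < 10:  # condition is False
elif a < 35:  # condition is True
    m = a + 8  # -> m = 39

Answer: 39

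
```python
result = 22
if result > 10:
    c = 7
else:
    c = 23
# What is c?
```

Answer: 7

Derivation:
Trace (tracking c):
result = 22  # -> result = 22
if result > 10:  # condition is True
    c = 7  # -> c = 7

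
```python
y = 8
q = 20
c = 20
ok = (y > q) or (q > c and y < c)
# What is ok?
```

Answer: False

Derivation:
Trace (tracking ok):
y = 8  # -> y = 8
q = 20  # -> q = 20
c = 20  # -> c = 20
ok = y > q or (q > c and y < c)  # -> ok = False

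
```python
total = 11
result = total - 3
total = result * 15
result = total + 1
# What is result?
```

Trace (tracking result):
total = 11  # -> total = 11
result = total - 3  # -> result = 8
total = result * 15  # -> total = 120
result = total + 1  # -> result = 121

Answer: 121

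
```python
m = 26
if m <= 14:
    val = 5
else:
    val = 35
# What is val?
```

Trace (tracking val):
m = 26  # -> m = 26
if m <= 14:  # condition is False
else:
    val = 35  # -> val = 35

Answer: 35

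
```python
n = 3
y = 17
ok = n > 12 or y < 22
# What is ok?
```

Trace (tracking ok):
n = 3  # -> n = 3
y = 17  # -> y = 17
ok = n > 12 or y < 22  # -> ok = True

Answer: True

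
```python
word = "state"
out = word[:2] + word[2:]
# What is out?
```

Trace (tracking out):
word = 'state'  # -> word = 'state'
out = word[:2] + word[2:]  # -> out = 'state'

Answer: 'state'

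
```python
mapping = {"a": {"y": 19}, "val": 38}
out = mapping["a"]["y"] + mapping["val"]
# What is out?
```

Answer: 57

Derivation:
Trace (tracking out):
mapping = {'a': {'y': 19}, 'val': 38}  # -> mapping = {'a': {'y': 19}, 'val': 38}
out = mapping['a']['y'] + mapping['val']  # -> out = 57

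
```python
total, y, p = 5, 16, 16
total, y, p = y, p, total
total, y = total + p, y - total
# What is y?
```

Trace (tracking y):
total, y, p = (5, 16, 16)  # -> total = 5, y = 16, p = 16
total, y, p = (y, p, total)  # -> total = 16, y = 16, p = 5
total, y = (total + p, y - total)  # -> total = 21, y = 0

Answer: 0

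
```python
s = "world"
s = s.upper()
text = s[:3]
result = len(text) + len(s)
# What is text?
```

Trace (tracking text):
s = 'world'  # -> s = 'world'
s = s.upper()  # -> s = 'WORLD'
text = s[:3]  # -> text = 'WOR'
result = len(text) + len(s)  # -> result = 8

Answer: 'WOR'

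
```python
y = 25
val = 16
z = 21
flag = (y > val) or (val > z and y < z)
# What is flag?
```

Trace (tracking flag):
y = 25  # -> y = 25
val = 16  # -> val = 16
z = 21  # -> z = 21
flag = y > val or (val > z and y < z)  # -> flag = True

Answer: True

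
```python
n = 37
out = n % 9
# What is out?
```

Trace (tracking out):
n = 37  # -> n = 37
out = n % 9  # -> out = 1

Answer: 1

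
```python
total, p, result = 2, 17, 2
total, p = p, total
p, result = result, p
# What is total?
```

Trace (tracking total):
total, p, result = (2, 17, 2)  # -> total = 2, p = 17, result = 2
total, p = (p, total)  # -> total = 17, p = 2
p, result = (result, p)  # -> p = 2, result = 2

Answer: 17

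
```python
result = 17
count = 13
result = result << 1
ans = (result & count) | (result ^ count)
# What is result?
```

Answer: 34

Derivation:
Trace (tracking result):
result = 17  # -> result = 17
count = 13  # -> count = 13
result = result << 1  # -> result = 34
ans = result & count | result ^ count  # -> ans = 47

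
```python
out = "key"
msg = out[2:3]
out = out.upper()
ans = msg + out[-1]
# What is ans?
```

Trace (tracking ans):
out = 'key'  # -> out = 'key'
msg = out[2:3]  # -> msg = 'y'
out = out.upper()  # -> out = 'KEY'
ans = msg + out[-1]  # -> ans = 'yY'

Answer: 'yY'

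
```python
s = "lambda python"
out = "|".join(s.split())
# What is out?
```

Trace (tracking out):
s = 'lambda python'  # -> s = 'lambda python'
out = '|'.join(s.split())  # -> out = 'lambda|python'

Answer: 'lambda|python'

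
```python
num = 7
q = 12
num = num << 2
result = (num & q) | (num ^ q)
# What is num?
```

Answer: 28

Derivation:
Trace (tracking num):
num = 7  # -> num = 7
q = 12  # -> q = 12
num = num << 2  # -> num = 28
result = num & q | num ^ q  # -> result = 28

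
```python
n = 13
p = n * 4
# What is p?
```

Answer: 52

Derivation:
Trace (tracking p):
n = 13  # -> n = 13
p = n * 4  # -> p = 52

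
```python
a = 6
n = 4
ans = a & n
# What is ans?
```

Trace (tracking ans):
a = 6  # -> a = 6
n = 4  # -> n = 4
ans = a & n  # -> ans = 4

Answer: 4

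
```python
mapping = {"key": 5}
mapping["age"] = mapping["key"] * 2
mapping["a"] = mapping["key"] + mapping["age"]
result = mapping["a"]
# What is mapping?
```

Answer: {'key': 5, 'age': 10, 'a': 15}

Derivation:
Trace (tracking mapping):
mapping = {'key': 5}  # -> mapping = {'key': 5}
mapping['age'] = mapping['key'] * 2  # -> mapping = {'key': 5, 'age': 10}
mapping['a'] = mapping['key'] + mapping['age']  # -> mapping = {'key': 5, 'age': 10, 'a': 15}
result = mapping['a']  # -> result = 15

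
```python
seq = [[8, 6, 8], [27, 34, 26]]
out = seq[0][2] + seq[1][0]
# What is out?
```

Trace (tracking out):
seq = [[8, 6, 8], [27, 34, 26]]  # -> seq = [[8, 6, 8], [27, 34, 26]]
out = seq[0][2] + seq[1][0]  # -> out = 35

Answer: 35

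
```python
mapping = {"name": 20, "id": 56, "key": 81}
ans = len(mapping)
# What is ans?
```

Answer: 3

Derivation:
Trace (tracking ans):
mapping = {'name': 20, 'id': 56, 'key': 81}  # -> mapping = {'name': 20, 'id': 56, 'key': 81}
ans = len(mapping)  # -> ans = 3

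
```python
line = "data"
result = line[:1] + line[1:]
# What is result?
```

Answer: 'data'

Derivation:
Trace (tracking result):
line = 'data'  # -> line = 'data'
result = line[:1] + line[1:]  # -> result = 'data'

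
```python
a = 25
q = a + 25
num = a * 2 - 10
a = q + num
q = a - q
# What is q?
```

Trace (tracking q):
a = 25  # -> a = 25
q = a + 25  # -> q = 50
num = a * 2 - 10  # -> num = 40
a = q + num  # -> a = 90
q = a - q  # -> q = 40

Answer: 40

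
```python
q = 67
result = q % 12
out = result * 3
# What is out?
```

Answer: 21

Derivation:
Trace (tracking out):
q = 67  # -> q = 67
result = q % 12  # -> result = 7
out = result * 3  # -> out = 21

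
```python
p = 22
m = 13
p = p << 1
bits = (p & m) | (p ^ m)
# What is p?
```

Trace (tracking p):
p = 22  # -> p = 22
m = 13  # -> m = 13
p = p << 1  # -> p = 44
bits = p & m | p ^ m  # -> bits = 45

Answer: 44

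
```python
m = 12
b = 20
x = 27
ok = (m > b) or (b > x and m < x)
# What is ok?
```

Answer: False

Derivation:
Trace (tracking ok):
m = 12  # -> m = 12
b = 20  # -> b = 20
x = 27  # -> x = 27
ok = m > b or (b > x and m < x)  # -> ok = False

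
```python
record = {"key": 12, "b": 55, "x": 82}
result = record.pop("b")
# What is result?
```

Trace (tracking result):
record = {'key': 12, 'b': 55, 'x': 82}  # -> record = {'key': 12, 'b': 55, 'x': 82}
result = record.pop('b')  # -> result = 55

Answer: 55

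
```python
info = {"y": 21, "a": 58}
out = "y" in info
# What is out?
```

Trace (tracking out):
info = {'y': 21, 'a': 58}  # -> info = {'y': 21, 'a': 58}
out = 'y' in info  # -> out = True

Answer: True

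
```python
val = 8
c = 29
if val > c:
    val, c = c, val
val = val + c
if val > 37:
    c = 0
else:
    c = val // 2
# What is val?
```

Trace (tracking val):
val = 8  # -> val = 8
c = 29  # -> c = 29
if val > c:  # condition is False
val = val + c  # -> val = 37
if val > 37:  # condition is False
else:
    c = val // 2  # -> c = 18

Answer: 37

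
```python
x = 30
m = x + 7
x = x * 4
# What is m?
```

Trace (tracking m):
x = 30  # -> x = 30
m = x + 7  # -> m = 37
x = x * 4  # -> x = 120

Answer: 37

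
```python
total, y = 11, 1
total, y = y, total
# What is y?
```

Trace (tracking y):
total, y = (11, 1)  # -> total = 11, y = 1
total, y = (y, total)  # -> total = 1, y = 11

Answer: 11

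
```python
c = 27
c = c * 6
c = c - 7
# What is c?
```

Trace (tracking c):
c = 27  # -> c = 27
c = c * 6  # -> c = 162
c = c - 7  # -> c = 155

Answer: 155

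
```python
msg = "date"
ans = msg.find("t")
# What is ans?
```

Trace (tracking ans):
msg = 'date'  # -> msg = 'date'
ans = msg.find('t')  # -> ans = 2

Answer: 2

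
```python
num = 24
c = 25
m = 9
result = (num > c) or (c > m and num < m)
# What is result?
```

Trace (tracking result):
num = 24  # -> num = 24
c = 25  # -> c = 25
m = 9  # -> m = 9
result = num > c or (c > m and num < m)  # -> result = False

Answer: False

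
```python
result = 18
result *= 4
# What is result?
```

Trace (tracking result):
result = 18  # -> result = 18
result *= 4  # -> result = 72

Answer: 72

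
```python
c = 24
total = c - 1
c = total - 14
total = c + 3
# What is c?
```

Answer: 9

Derivation:
Trace (tracking c):
c = 24  # -> c = 24
total = c - 1  # -> total = 23
c = total - 14  # -> c = 9
total = c + 3  # -> total = 12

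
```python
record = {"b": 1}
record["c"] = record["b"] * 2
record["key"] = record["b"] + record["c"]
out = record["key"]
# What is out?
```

Answer: 3

Derivation:
Trace (tracking out):
record = {'b': 1}  # -> record = {'b': 1}
record['c'] = record['b'] * 2  # -> record = {'b': 1, 'c': 2}
record['key'] = record['b'] + record['c']  # -> record = {'b': 1, 'c': 2, 'key': 3}
out = record['key']  # -> out = 3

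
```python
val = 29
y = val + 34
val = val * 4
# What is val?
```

Answer: 116

Derivation:
Trace (tracking val):
val = 29  # -> val = 29
y = val + 34  # -> y = 63
val = val * 4  # -> val = 116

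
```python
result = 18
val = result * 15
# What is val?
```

Trace (tracking val):
result = 18  # -> result = 18
val = result * 15  # -> val = 270

Answer: 270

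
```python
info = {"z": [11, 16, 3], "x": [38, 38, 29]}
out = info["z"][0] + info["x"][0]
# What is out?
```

Answer: 49

Derivation:
Trace (tracking out):
info = {'z': [11, 16, 3], 'x': [38, 38, 29]}  # -> info = {'z': [11, 16, 3], 'x': [38, 38, 29]}
out = info['z'][0] + info['x'][0]  # -> out = 49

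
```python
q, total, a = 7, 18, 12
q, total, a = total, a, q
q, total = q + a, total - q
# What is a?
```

Trace (tracking a):
q, total, a = (7, 18, 12)  # -> q = 7, total = 18, a = 12
q, total, a = (total, a, q)  # -> q = 18, total = 12, a = 7
q, total = (q + a, total - q)  # -> q = 25, total = -6

Answer: 7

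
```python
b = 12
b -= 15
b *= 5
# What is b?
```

Answer: -15

Derivation:
Trace (tracking b):
b = 12  # -> b = 12
b -= 15  # -> b = -3
b *= 5  # -> b = -15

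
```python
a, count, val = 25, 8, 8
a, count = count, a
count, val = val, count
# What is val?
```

Answer: 25

Derivation:
Trace (tracking val):
a, count, val = (25, 8, 8)  # -> a = 25, count = 8, val = 8
a, count = (count, a)  # -> a = 8, count = 25
count, val = (val, count)  # -> count = 8, val = 25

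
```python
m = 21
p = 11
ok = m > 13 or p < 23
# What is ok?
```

Answer: True

Derivation:
Trace (tracking ok):
m = 21  # -> m = 21
p = 11  # -> p = 11
ok = m > 13 or p < 23  # -> ok = True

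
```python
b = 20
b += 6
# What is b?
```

Trace (tracking b):
b = 20  # -> b = 20
b += 6  # -> b = 26

Answer: 26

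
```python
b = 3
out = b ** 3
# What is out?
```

Answer: 27

Derivation:
Trace (tracking out):
b = 3  # -> b = 3
out = b ** 3  # -> out = 27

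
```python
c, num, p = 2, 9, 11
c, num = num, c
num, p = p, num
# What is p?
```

Answer: 2

Derivation:
Trace (tracking p):
c, num, p = (2, 9, 11)  # -> c = 2, num = 9, p = 11
c, num = (num, c)  # -> c = 9, num = 2
num, p = (p, num)  # -> num = 11, p = 2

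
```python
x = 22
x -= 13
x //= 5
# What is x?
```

Answer: 1

Derivation:
Trace (tracking x):
x = 22  # -> x = 22
x -= 13  # -> x = 9
x //= 5  # -> x = 1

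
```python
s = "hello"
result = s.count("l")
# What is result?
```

Trace (tracking result):
s = 'hello'  # -> s = 'hello'
result = s.count('l')  # -> result = 2

Answer: 2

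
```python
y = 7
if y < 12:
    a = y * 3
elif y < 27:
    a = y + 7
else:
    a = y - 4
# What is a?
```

Trace (tracking a):
y = 7  # -> y = 7
if y < 12:  # condition is True
    a = y * 3  # -> a = 21

Answer: 21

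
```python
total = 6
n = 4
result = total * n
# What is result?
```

Trace (tracking result):
total = 6  # -> total = 6
n = 4  # -> n = 4
result = total * n  # -> result = 24

Answer: 24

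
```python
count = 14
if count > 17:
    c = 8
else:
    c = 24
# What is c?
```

Answer: 24

Derivation:
Trace (tracking c):
count = 14  # -> count = 14
if count > 17:  # condition is False
else:
    c = 24  # -> c = 24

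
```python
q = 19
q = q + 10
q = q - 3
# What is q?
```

Trace (tracking q):
q = 19  # -> q = 19
q = q + 10  # -> q = 29
q = q - 3  # -> q = 26

Answer: 26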